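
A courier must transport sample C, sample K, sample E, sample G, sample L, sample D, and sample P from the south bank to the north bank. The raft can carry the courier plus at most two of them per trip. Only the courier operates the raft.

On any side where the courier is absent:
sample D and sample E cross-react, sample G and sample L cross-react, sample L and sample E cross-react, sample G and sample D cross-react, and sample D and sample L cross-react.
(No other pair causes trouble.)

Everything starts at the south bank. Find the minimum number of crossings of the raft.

Counting alone: the courier can take at most 2 across per trip to the north bank, so moving all 7 needs at least 4 loaded trips out, with a return between consecutive ones — at least 7 crossings.
The safety rule pushes this higher. Following every safe sequence of crossings, the most of the 7 that can be at the north bank as the raft arrives there on crossings 7, 9 is 5, 6 respectively — never all 7.
So no plan with fewer than 11 crossings exists, and this one achieves 11:
1. Courier goes to the north bank with sample D and sample L.  [the south bank: sample C, sample E, sample G, sample K, sample P | the north bank: sample D, sample L]
2. Courier goes back to the south bank with sample L.  [the south bank: sample C, sample E, sample G, sample K, sample L, sample P | the north bank: sample D]
3. Courier goes to the north bank with sample C and sample L.  [the south bank: sample E, sample G, sample K, sample P | the north bank: sample C, sample D, sample L]
4. Courier goes back to the south bank with sample L.  [the south bank: sample E, sample G, sample K, sample L, sample P | the north bank: sample C, sample D]
5. Courier goes to the north bank with sample K and sample L.  [the south bank: sample E, sample G, sample P | the north bank: sample C, sample D, sample K, sample L]
6. Courier goes back to the south bank with sample L.  [the south bank: sample E, sample G, sample L, sample P | the north bank: sample C, sample D, sample K]
7. Courier goes to the north bank with sample E and sample G.  [the south bank: sample L, sample P | the north bank: sample C, sample D, sample E, sample G, sample K]
8. Courier goes back to the south bank with sample D.  [the south bank: sample D, sample L, sample P | the north bank: sample C, sample E, sample G, sample K]
9. Courier goes to the north bank with sample L and sample P.  [the south bank: sample D | the north bank: sample C, sample E, sample G, sample K, sample L, sample P]
10. Courier goes back to the south bank with sample L.  [the south bank: sample D, sample L | the north bank: sample C, sample E, sample G, sample K, sample P]
11. Courier goes to the north bank with sample D and sample L.  [the south bank: — | the north bank: sample C, sample D, sample E, sample G, sample K, sample L, sample P]

11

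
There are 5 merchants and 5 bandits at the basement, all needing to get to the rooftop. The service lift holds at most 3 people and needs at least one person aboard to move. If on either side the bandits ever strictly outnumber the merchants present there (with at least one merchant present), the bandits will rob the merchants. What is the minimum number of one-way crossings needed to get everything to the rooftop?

11

Counting alone: each trip to the rooftop takes at most 3 across and each return brings at least 1 back, so after t trips out (and t−1 returns) at most 3t − (t−1) of the 10 are across; that first reaches 10 at t = 5, so at least 9 crossings are needed.
The safety rule pushes this higher. Following every safe sequence of crossings, the most of the 10 that can be at the rooftop as the service lift arrives there on crossing 9 is 9 — never all 10.
So no plan with fewer than 11 crossings exists, and this one achieves 11:
1. 2 bandits → the rooftop.  (the basement: 5M 3B; the rooftop: 0M 2B)
2. 1 bandit ← the basement.  (the basement: 5M 4B; the rooftop: 0M 1B)
3. 3 bandits → the rooftop.  (the basement: 5M 1B; the rooftop: 0M 4B)
4. 1 bandit ← the basement.  (the basement: 5M 2B; the rooftop: 0M 3B)
5. 3 merchants → the rooftop.  (the basement: 2M 2B; the rooftop: 3M 3B)
6. 1 merchant and 1 bandit ← the basement.  (the basement: 3M 3B; the rooftop: 2M 2B)
7. 3 merchants → the rooftop.  (the basement: 0M 3B; the rooftop: 5M 2B)
8. 1 bandit ← the basement.  (the basement: 0M 4B; the rooftop: 5M 1B)
9. 2 bandits → the rooftop.  (the basement: 0M 2B; the rooftop: 5M 3B)
10. 1 bandit ← the basement.  (the basement: 0M 3B; the rooftop: 5M 2B)
11. 3 bandits → the rooftop.  (the basement: 0M 0B; the rooftop: 5M 5B)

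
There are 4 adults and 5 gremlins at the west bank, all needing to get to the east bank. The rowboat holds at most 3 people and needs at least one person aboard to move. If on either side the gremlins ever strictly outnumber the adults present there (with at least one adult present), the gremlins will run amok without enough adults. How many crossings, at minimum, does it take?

impossible

The gremlins already outnumber the adults at the west bank before anyone moves, so the starting position itself is disallowed.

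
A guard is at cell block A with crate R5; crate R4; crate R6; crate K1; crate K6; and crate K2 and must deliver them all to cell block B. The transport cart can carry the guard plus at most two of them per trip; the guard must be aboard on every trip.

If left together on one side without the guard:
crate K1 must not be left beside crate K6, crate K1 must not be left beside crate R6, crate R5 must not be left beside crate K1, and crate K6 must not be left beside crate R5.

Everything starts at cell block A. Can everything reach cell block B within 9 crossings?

Yes — this plan uses 9 crossings (≤ 9):
1. Guard goes to cell block B with crate K1 and crate R5.  [cell block A: crate K2, crate K6, crate R4, crate R6 | cell block B: crate K1, crate R5]
2. Guard goes back to cell block A with crate R5.  [cell block A: crate K2, crate K6, crate R4, crate R5, crate R6 | cell block B: crate K1]
3. Guard goes to cell block B with crate R4 and crate R5.  [cell block A: crate K2, crate K6, crate R6 | cell block B: crate K1, crate R4, crate R5]
4. Guard goes back to cell block A with crate R5.  [cell block A: crate K2, crate K6, crate R5, crate R6 | cell block B: crate K1, crate R4]
5. Guard goes to cell block B with crate R5 and crate R6.  [cell block A: crate K2, crate K6 | cell block B: crate K1, crate R4, crate R5, crate R6]
6. Guard goes back to cell block A with crate K1.  [cell block A: crate K1, crate K2, crate K6 | cell block B: crate R4, crate R5, crate R6]
7. Guard goes to cell block B with crate K1 and crate K2.  [cell block A: crate K6 | cell block B: crate K1, crate K2, crate R4, crate R5, crate R6]
8. Guard goes back to cell block A with crate K1.  [cell block A: crate K1, crate K6 | cell block B: crate K2, crate R4, crate R5, crate R6]
9. Guard goes to cell block B with crate K1 and crate K6.  [cell block A: — | cell block B: crate K1, crate K2, crate K6, crate R4, crate R5, crate R6]

Yes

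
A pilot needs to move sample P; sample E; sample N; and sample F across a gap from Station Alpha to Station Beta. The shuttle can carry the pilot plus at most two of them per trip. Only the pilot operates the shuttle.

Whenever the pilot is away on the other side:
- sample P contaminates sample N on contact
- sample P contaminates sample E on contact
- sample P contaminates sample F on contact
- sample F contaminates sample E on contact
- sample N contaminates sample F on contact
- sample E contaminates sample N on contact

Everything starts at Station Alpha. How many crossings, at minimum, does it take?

impossible

Whatever the first load, the items left behind include a forbidden pair without the pilot. No opening move is safe, so no plan exists.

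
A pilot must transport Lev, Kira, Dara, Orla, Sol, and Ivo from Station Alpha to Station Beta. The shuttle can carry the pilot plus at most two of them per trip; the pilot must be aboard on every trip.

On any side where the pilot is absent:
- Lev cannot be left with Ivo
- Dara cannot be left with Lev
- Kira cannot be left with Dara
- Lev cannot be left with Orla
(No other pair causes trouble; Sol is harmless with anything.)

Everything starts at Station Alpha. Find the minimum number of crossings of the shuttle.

Counting alone: the pilot can take at most 2 across per trip to Station Beta, so moving all 6 needs at least 3 loaded trips out, with a return between consecutive ones — at least 5 crossings.
The safety rule pushes this higher. Following every safe sequence of crossings, the most of the 6 that can be at Station Beta as the shuttle arrives there on crossing 5 is 5 — never all 6.
So no plan with fewer than 7 crossings exists, and this one achieves 7:
1. Pilot goes to Station Beta with Kira and Lev.
2. Pilot goes back to Station Alpha alone.
3. Pilot goes to Station Beta with Sol.
4. Pilot goes back to Station Alpha alone.
5. Pilot goes to Station Beta with Ivo and Orla.
6. Pilot goes back to Station Alpha with Lev.
7. Pilot goes to Station Beta with Dara and Lev.

7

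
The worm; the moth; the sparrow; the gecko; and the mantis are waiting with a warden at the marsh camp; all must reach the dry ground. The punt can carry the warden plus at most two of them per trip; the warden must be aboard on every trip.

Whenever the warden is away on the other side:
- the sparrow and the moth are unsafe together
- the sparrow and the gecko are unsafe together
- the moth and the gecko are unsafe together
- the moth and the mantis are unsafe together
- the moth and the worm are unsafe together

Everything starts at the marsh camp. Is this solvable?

1. Warden goes to the dry ground with the moth and the sparrow.
2. Warden goes back to the marsh camp with the moth.
3. Warden goes to the dry ground with the moth and the worm.
4. Warden goes back to the marsh camp with the moth.
5. Warden goes to the dry ground with the mantis and the moth.
6. Warden goes back to the marsh camp with the moth.
7. Warden goes to the dry ground with the gecko and the moth.

Yes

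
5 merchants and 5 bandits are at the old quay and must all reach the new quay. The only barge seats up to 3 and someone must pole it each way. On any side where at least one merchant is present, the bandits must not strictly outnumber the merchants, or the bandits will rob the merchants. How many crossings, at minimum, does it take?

11

Counting alone: each trip to the new quay takes at most 3 across and each return brings at least 1 back, so after t trips out (and t−1 returns) at most 3t − (t−1) of the 10 are across; that first reaches 10 at t = 5, so at least 9 crossings are needed.
The safety rule pushes this higher. Following every safe sequence of crossings, the most of the 10 that can be at the new quay as the barge arrives there on crossing 9 is 9 — never all 10.
So no plan with fewer than 11 crossings exists, and this one achieves 11:
1. 2 bandits → the new quay.  (the old quay: 5M 3B; the new quay: 0M 2B)
2. 1 bandit ← the old quay.  (the old quay: 5M 4B; the new quay: 0M 1B)
3. 3 bandits → the new quay.  (the old quay: 5M 1B; the new quay: 0M 4B)
4. 1 bandit ← the old quay.  (the old quay: 5M 2B; the new quay: 0M 3B)
5. 3 merchants → the new quay.  (the old quay: 2M 2B; the new quay: 3M 3B)
6. 1 merchant and 1 bandit ← the old quay.  (the old quay: 3M 3B; the new quay: 2M 2B)
7. 3 merchants → the new quay.  (the old quay: 0M 3B; the new quay: 5M 2B)
8. 1 bandit ← the old quay.  (the old quay: 0M 4B; the new quay: 5M 1B)
9. 2 bandits → the new quay.  (the old quay: 0M 2B; the new quay: 5M 3B)
10. 1 bandit ← the old quay.  (the old quay: 0M 3B; the new quay: 5M 2B)
11. 3 bandits → the new quay.  (the old quay: 0M 0B; the new quay: 5M 5B)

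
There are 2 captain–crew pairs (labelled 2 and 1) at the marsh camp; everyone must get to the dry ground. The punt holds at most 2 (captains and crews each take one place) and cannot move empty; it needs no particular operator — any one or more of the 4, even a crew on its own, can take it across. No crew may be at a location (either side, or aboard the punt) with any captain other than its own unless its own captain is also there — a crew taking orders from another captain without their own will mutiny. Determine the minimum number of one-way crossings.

5

Counting alone: each trip to the dry ground takes at most 2 across and each return brings at least 1 back, so after t trips out (and t−1 returns) at most 2t − (t−1) of the 4 are across; that first reaches 4 at t = 3, so at least 5 crossings are needed.
The plan below uses exactly 5 crossings, so it is optimal:
1. captain 2 and crew 2 cross → the dry ground.
2. captain 2 crosses ← the marsh camp.
3. captain 1 and captain 2 cross → the dry ground.
4. captain 1 crosses ← the marsh camp.
5. captain 1 and crew 1 cross → the dry ground.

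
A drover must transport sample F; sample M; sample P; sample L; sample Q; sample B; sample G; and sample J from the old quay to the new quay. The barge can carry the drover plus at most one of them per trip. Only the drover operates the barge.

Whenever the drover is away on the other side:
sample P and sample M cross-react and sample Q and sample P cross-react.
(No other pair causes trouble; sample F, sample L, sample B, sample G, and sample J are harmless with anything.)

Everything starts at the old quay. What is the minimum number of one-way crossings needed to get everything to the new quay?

17

Counting alone: the drover can take at most 1 across per trip to the new quay, so moving all 8 needs at least 8 loaded trips out, with a return between consecutive ones — at least 15 crossings.
The safety rule pushes this higher. Following every safe sequence of crossings, the most of the 8 that can be at the new quay as the barge arrives there on crossing 15 is 7 — never all 8.
So no plan with fewer than 17 crossings exists, and this one achieves 17:
1. Drover goes to the new quay with sample P.
2. Drover goes back to the old quay alone.
3. Drover goes to the new quay with sample F.
4. Drover goes back to the old quay alone.
5. Drover goes to the new quay with sample M.
6. Drover goes back to the old quay with sample P.
7. Drover goes to the new quay with sample Q.
8. Drover goes back to the old quay alone.
9. Drover goes to the new quay with sample L.
10. Drover goes back to the old quay alone.
11. Drover goes to the new quay with sample B.
12. Drover goes back to the old quay alone.
13. Drover goes to the new quay with sample G.
14. Drover goes back to the old quay alone.
15. Drover goes to the new quay with sample J.
16. Drover goes back to the old quay alone.
17. Drover goes to the new quay with sample P.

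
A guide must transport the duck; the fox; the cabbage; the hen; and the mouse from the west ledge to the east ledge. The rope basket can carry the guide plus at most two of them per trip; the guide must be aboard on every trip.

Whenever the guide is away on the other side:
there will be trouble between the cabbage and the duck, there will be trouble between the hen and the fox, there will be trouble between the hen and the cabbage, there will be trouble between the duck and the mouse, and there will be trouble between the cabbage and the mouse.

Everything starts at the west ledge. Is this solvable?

Whatever the first load, the items left behind include a forbidden pair without the guide. No opening move is safe, so no plan exists.

No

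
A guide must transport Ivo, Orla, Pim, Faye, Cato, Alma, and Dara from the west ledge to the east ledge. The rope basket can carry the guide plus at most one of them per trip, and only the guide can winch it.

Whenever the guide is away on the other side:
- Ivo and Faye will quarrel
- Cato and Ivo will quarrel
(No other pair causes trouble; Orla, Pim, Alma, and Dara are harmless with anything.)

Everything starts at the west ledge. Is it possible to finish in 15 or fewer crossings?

Yes — this plan uses 15 crossings (≤ 15):
1. Guide goes to the east ledge with Ivo.  [the west ledge: Alma, Cato, Dara, Faye, Orla, Pim | the east ledge: Ivo]
2. Guide goes back to the west ledge alone.  [the west ledge: Alma, Cato, Dara, Faye, Orla, Pim | the east ledge: Ivo]
3. Guide goes to the east ledge with Orla.  [the west ledge: Alma, Cato, Dara, Faye, Pim | the east ledge: Ivo, Orla]
4. Guide goes back to the west ledge alone.  [the west ledge: Alma, Cato, Dara, Faye, Pim | the east ledge: Ivo, Orla]
5. Guide goes to the east ledge with Pim.  [the west ledge: Alma, Cato, Dara, Faye | the east ledge: Ivo, Orla, Pim]
6. Guide goes back to the west ledge alone.  [the west ledge: Alma, Cato, Dara, Faye | the east ledge: Ivo, Orla, Pim]
7. Guide goes to the east ledge with Faye.  [the west ledge: Alma, Cato, Dara | the east ledge: Faye, Ivo, Orla, Pim]
8. Guide goes back to the west ledge with Ivo.  [the west ledge: Alma, Cato, Dara, Ivo | the east ledge: Faye, Orla, Pim]
9. Guide goes to the east ledge with Cato.  [the west ledge: Alma, Dara, Ivo | the east ledge: Cato, Faye, Orla, Pim]
10. Guide goes back to the west ledge alone.  [the west ledge: Alma, Dara, Ivo | the east ledge: Cato, Faye, Orla, Pim]
11. Guide goes to the east ledge with Alma.  [the west ledge: Dara, Ivo | the east ledge: Alma, Cato, Faye, Orla, Pim]
12. Guide goes back to the west ledge alone.  [the west ledge: Dara, Ivo | the east ledge: Alma, Cato, Faye, Orla, Pim]
13. Guide goes to the east ledge with Dara.  [the west ledge: Ivo | the east ledge: Alma, Cato, Dara, Faye, Orla, Pim]
14. Guide goes back to the west ledge alone.  [the west ledge: Ivo | the east ledge: Alma, Cato, Dara, Faye, Orla, Pim]
15. Guide goes to the east ledge with Ivo.  [the west ledge: — | the east ledge: Alma, Cato, Dara, Faye, Ivo, Orla, Pim]

Yes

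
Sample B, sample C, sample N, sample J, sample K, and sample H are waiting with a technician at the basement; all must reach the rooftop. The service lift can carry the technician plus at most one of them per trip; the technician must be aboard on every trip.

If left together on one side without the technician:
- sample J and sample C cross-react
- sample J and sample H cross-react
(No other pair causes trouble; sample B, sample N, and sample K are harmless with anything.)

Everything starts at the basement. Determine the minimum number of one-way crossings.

13

Counting alone: the technician can take at most 1 across per trip to the rooftop, so moving all 6 needs at least 6 loaded trips out, with a return between consecutive ones — at least 11 crossings.
The safety rule pushes this higher. Following every safe sequence of crossings, the most of the 6 that can be at the rooftop as the service lift arrives there on crossing 11 is 5 — never all 6.
So no plan with fewer than 13 crossings exists, and this one achieves 13:
1. Technician goes to the rooftop with sample J.
2. Technician goes back to the basement alone.
3. Technician goes to the rooftop with sample B.
4. Technician goes back to the basement alone.
5. Technician goes to the rooftop with sample C.
6. Technician goes back to the basement with sample J.
7. Technician goes to the rooftop with sample H.
8. Technician goes back to the basement alone.
9. Technician goes to the rooftop with sample N.
10. Technician goes back to the basement alone.
11. Technician goes to the rooftop with sample K.
12. Technician goes back to the basement alone.
13. Technician goes to the rooftop with sample J.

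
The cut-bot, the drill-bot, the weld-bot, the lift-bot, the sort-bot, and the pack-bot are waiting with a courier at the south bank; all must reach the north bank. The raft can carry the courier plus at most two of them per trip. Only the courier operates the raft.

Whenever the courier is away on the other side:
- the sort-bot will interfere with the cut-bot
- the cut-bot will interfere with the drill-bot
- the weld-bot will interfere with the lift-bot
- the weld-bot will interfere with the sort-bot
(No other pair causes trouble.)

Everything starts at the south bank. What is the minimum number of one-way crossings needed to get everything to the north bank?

7

Counting alone: the courier can take at most 2 across per trip to the north bank, so moving all 6 needs at least 3 loaded trips out, with a return between consecutive ones — at least 5 crossings.
The safety rule pushes this higher. Following every safe sequence of crossings, the most of the 6 that can be at the north bank as the raft arrives there on crossing 5 is 5 — never all 6.
So no plan with fewer than 7 crossings exists, and this one achieves 7:
1. Courier goes to the north bank with the cut-bot and the weld-bot.  [the south bank: the drill-bot, the lift-bot, the pack-bot, the sort-bot | the north bank: the cut-bot, the weld-bot]
2. Courier goes back to the south bank alone.  [the south bank: the drill-bot, the lift-bot, the pack-bot, the sort-bot | the north bank: the cut-bot, the weld-bot]
3. Courier goes to the north bank with the drill-bot and the lift-bot.  [the south bank: the pack-bot, the sort-bot | the north bank: the cut-bot, the drill-bot, the lift-bot, the weld-bot]
4. Courier goes back to the south bank with the cut-bot and the weld-bot.  [the south bank: the cut-bot, the pack-bot, the sort-bot, the weld-bot | the north bank: the drill-bot, the lift-bot]
5. Courier goes to the north bank with the pack-bot and the sort-bot.  [the south bank: the cut-bot, the weld-bot | the north bank: the drill-bot, the lift-bot, the pack-bot, the sort-bot]
6. Courier goes back to the south bank alone.  [the south bank: the cut-bot, the weld-bot | the north bank: the drill-bot, the lift-bot, the pack-bot, the sort-bot]
7. Courier goes to the north bank with the cut-bot and the weld-bot.  [the south bank: — | the north bank: the cut-bot, the drill-bot, the lift-bot, the pack-bot, the sort-bot, the weld-bot]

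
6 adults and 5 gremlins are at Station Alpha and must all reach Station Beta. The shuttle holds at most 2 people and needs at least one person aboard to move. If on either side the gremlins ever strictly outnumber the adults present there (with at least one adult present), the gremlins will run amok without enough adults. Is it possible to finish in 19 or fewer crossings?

Yes

Yes — this plan uses 19 crossings (≤ 19):
1. 2 gremlins → Station Beta.  (Station Alpha: 6A 3G; Station Beta: 0A 2G)
2. 1 gremlin ← Station Alpha.  (Station Alpha: 6A 4G; Station Beta: 0A 1G)
3. 2 gremlins → Station Beta.  (Station Alpha: 6A 2G; Station Beta: 0A 3G)
4. 1 gremlin ← Station Alpha.  (Station Alpha: 6A 3G; Station Beta: 0A 2G)
5. 2 adults → Station Beta.  (Station Alpha: 4A 3G; Station Beta: 2A 2G)
6. 1 gremlin ← Station Alpha.  (Station Alpha: 4A 4G; Station Beta: 2A 1G)
7. 1 adult and 1 gremlin → Station Beta.  (Station Alpha: 3A 3G; Station Beta: 3A 2G)
8. 1 adult ← Station Alpha.  (Station Alpha: 4A 3G; Station Beta: 2A 2G)
9. 1 adult and 1 gremlin → Station Beta.  (Station Alpha: 3A 2G; Station Beta: 3A 3G)
10. 1 gremlin ← Station Alpha.  (Station Alpha: 3A 3G; Station Beta: 3A 2G)
11. 1 adult and 1 gremlin → Station Beta.  (Station Alpha: 2A 2G; Station Beta: 4A 3G)
12. 1 adult ← Station Alpha.  (Station Alpha: 3A 2G; Station Beta: 3A 3G)
13. 1 adult and 1 gremlin → Station Beta.  (Station Alpha: 2A 1G; Station Beta: 4A 4G)
14. 1 gremlin ← Station Alpha.  (Station Alpha: 2A 2G; Station Beta: 4A 3G)
15. 1 adult and 1 gremlin → Station Beta.  (Station Alpha: 1A 1G; Station Beta: 5A 4G)
16. 1 adult ← Station Alpha.  (Station Alpha: 2A 1G; Station Beta: 4A 4G)
17. 1 adult and 1 gremlin → Station Beta.  (Station Alpha: 1A 0G; Station Beta: 5A 5G)
18. 1 gremlin ← Station Alpha.  (Station Alpha: 1A 1G; Station Beta: 5A 4G)
19. 1 adult and 1 gremlin → Station Beta.  (Station Alpha: 0A 0G; Station Beta: 6A 5G)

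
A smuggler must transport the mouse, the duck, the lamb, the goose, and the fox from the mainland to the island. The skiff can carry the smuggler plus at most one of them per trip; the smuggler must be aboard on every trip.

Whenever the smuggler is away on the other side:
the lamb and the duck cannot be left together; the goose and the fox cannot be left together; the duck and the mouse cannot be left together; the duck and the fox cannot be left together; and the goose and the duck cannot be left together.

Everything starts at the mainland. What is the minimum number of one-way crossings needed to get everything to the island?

Whatever the first load, the items left behind include a forbidden pair without the smuggler. No opening move is safe, so no plan exists.

impossible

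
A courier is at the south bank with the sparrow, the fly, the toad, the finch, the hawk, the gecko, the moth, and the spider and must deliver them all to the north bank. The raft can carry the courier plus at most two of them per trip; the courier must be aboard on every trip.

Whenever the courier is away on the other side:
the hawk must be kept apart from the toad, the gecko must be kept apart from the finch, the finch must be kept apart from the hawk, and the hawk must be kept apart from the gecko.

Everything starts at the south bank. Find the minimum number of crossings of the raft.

13

Counting alone: the courier can take at most 2 across per trip to the north bank, so moving all 8 needs at least 4 loaded trips out, with a return between consecutive ones — at least 7 crossings.
The safety rule pushes this higher. Following every safe sequence of crossings, the most of the 8 that can be at the north bank as the raft arrives there on crossings 7, 9, 11 is 5, 6, 7 respectively — never all 8.
So no plan with fewer than 13 crossings exists, and this one achieves 13:
1. Courier goes to the north bank with the finch and the hawk.
2. Courier goes back to the south bank with the finch.
3. Courier goes to the north bank with the finch and the sparrow.
4. Courier goes back to the south bank with the finch.
5. Courier goes to the north bank with the finch and the fly.
6. Courier goes back to the south bank with the finch.
7. Courier goes to the north bank with the finch and the toad.
8. Courier goes back to the south bank with the hawk.
9. Courier goes to the north bank with the hawk and the moth.
10. Courier goes back to the south bank with the hawk.
11. Courier goes to the north bank with the hawk and the spider.
12. Courier goes back to the south bank with the hawk.
13. Courier goes to the north bank with the gecko and the hawk.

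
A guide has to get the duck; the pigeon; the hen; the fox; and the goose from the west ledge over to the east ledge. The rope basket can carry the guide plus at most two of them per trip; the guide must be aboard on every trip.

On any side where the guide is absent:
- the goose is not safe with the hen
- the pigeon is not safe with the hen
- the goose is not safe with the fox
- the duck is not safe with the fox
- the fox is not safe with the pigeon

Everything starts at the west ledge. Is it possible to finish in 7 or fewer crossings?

Yes — this plan uses 7 crossings (≤ 7):
1. Guide goes to the east ledge with the fox and the hen.  [the west ledge: the duck, the goose, the pigeon | the east ledge: the fox, the hen]
2. Guide goes back to the west ledge alone.  [the west ledge: the duck, the goose, the pigeon | the east ledge: the fox, the hen]
3. Guide goes to the east ledge with the duck.  [the west ledge: the goose, the pigeon | the east ledge: the duck, the fox, the hen]
4. Guide goes back to the west ledge with the fox.  [the west ledge: the fox, the goose, the pigeon | the east ledge: the duck, the hen]
5. Guide goes to the east ledge with the goose and the pigeon.  [the west ledge: the fox | the east ledge: the duck, the goose, the hen, the pigeon]
6. Guide goes back to the west ledge with the hen.  [the west ledge: the fox, the hen | the east ledge: the duck, the goose, the pigeon]
7. Guide goes to the east ledge with the fox and the hen.  [the west ledge: — | the east ledge: the duck, the fox, the goose, the hen, the pigeon]

Yes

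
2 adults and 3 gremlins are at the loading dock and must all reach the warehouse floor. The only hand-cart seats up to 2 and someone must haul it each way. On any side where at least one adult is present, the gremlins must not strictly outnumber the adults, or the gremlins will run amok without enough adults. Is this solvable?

The gremlins already outnumber the adults at the loading dock before anyone moves, so the starting position itself is disallowed.

No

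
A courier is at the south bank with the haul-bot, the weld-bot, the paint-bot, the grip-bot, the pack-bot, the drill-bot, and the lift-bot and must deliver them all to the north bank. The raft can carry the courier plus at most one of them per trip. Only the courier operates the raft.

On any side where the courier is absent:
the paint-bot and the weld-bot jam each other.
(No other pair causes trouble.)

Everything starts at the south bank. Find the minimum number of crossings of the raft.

13

Counting alone: the courier can take at most 1 across per trip to the north bank, so moving all 7 needs at least 7 loaded trips out, with a return between consecutive ones — at least 13 crossings.
The plan below uses exactly 13 crossings, so it is optimal:
1. Courier goes to the north bank with the weld-bot.
2. Courier goes back to the south bank alone.
3. Courier goes to the north bank with the haul-bot.
4. Courier goes back to the south bank alone.
5. Courier goes to the north bank with the grip-bot.
6. Courier goes back to the south bank alone.
7. Courier goes to the north bank with the pack-bot.
8. Courier goes back to the south bank alone.
9. Courier goes to the north bank with the drill-bot.
10. Courier goes back to the south bank alone.
11. Courier goes to the north bank with the lift-bot.
12. Courier goes back to the south bank alone.
13. Courier goes to the north bank with the paint-bot.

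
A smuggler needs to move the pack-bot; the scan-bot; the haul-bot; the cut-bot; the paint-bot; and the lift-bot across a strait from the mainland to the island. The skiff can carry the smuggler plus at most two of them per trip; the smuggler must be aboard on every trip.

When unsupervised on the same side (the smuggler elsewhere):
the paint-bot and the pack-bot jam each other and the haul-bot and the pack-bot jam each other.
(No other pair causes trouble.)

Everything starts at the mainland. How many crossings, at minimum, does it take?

5

Counting alone: the smuggler can take at most 2 across per trip to the island, so moving all 6 needs at least 3 loaded trips out, with a return between consecutive ones — at least 5 crossings.
The plan below uses exactly 5 crossings, so it is optimal:
1. Smuggler goes to the island with the pack-bot and the scan-bot.
2. Smuggler goes back to the mainland alone.
3. Smuggler goes to the island with the cut-bot and the lift-bot.
4. Smuggler goes back to the mainland alone.
5. Smuggler goes to the island with the haul-bot and the paint-bot.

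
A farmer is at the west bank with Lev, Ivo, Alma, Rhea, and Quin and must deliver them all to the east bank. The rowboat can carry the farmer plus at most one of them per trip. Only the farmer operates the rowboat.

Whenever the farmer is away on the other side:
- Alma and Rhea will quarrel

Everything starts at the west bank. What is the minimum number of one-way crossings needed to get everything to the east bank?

9

Counting alone: the farmer can take at most 1 across per trip to the east bank, so moving all 5 needs at least 5 loaded trips out, with a return between consecutive ones — at least 9 crossings.
The plan below uses exactly 9 crossings, so it is optimal:
1. Farmer goes to the east bank with Alma.
2. Farmer goes back to the west bank alone.
3. Farmer goes to the east bank with Lev.
4. Farmer goes back to the west bank alone.
5. Farmer goes to the east bank with Ivo.
6. Farmer goes back to the west bank alone.
7. Farmer goes to the east bank with Quin.
8. Farmer goes back to the west bank alone.
9. Farmer goes to the east bank with Rhea.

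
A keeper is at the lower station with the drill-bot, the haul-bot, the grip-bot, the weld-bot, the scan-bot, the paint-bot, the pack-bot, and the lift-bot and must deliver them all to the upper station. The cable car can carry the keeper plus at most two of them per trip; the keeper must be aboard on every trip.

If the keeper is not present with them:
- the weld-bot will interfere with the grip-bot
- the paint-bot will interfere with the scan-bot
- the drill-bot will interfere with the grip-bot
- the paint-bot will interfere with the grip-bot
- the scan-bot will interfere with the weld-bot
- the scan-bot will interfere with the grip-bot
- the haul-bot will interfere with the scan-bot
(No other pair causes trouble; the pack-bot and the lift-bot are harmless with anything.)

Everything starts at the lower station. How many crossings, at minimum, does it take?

13

Counting alone: the keeper can take at most 2 across per trip to the upper station, so moving all 8 needs at least 4 loaded trips out, with a return between consecutive ones — at least 7 crossings.
The safety rule pushes this higher. Following every safe sequence of crossings, the most of the 8 that can be at the upper station as the cable car arrives there on crossings 7, 9, 11 is 5, 6, 7 respectively — never all 8.
So no plan with fewer than 13 crossings exists, and this one achieves 13:
1. Keeper goes to the upper station with the grip-bot and the scan-bot.
2. Keeper goes back to the lower station with the grip-bot.
3. Keeper goes to the upper station with the drill-bot and the grip-bot.
4. Keeper goes back to the lower station with the grip-bot.
5. Keeper goes to the upper station with the grip-bot and the pack-bot.
6. Keeper goes back to the lower station with the grip-bot.
7. Keeper goes to the upper station with the grip-bot and the lift-bot.
8. Keeper goes back to the lower station with the grip-bot.
9. Keeper goes to the upper station with the paint-bot and the weld-bot.
10. Keeper goes back to the lower station with the scan-bot.
11. Keeper goes to the upper station with the grip-bot and the haul-bot.
12. Keeper goes back to the lower station with the grip-bot.
13. Keeper goes to the upper station with the grip-bot and the scan-bot.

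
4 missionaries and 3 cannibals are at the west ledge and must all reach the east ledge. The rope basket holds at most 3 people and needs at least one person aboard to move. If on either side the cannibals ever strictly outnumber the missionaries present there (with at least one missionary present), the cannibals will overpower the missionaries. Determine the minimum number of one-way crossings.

Counting alone: each trip to the east ledge takes at most 3 across and each return brings at least 1 back, so after t trips out (and t−1 returns) at most 3t − (t−1) of the 7 are across; that first reaches 7 at t = 3, so at least 5 crossings are needed.
The plan below uses exactly 5 crossings, so it is optimal:
1. 3 cannibals → the east ledge.  (the west ledge: 4M 0C; the east ledge: 0M 3C)
2. 1 cannibal ← the west ledge.  (the west ledge: 4M 1C; the east ledge: 0M 2C)
3. 3 missionaries → the east ledge.  (the west ledge: 1M 1C; the east ledge: 3M 2C)
4. 1 missionary ← the west ledge.  (the west ledge: 2M 1C; the east ledge: 2M 2C)
5. 2 missionaries and 1 cannibal → the east ledge.  (the west ledge: 0M 0C; the east ledge: 4M 3C)

5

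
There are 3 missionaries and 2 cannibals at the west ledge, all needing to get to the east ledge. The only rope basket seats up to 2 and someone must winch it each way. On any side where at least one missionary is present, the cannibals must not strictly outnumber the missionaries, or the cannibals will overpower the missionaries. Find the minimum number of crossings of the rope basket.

Counting alone: each trip to the east ledge takes at most 2 across and each return brings at least 1 back, so after t trips out (and t−1 returns) at most 2t − (t−1) of the 5 are across; that first reaches 5 at t = 4, so at least 7 crossings are needed.
The plan below uses exactly 7 crossings, so it is optimal:
1. 2 cannibals → the east ledge.  (the west ledge: 3M 0C; the east ledge: 0M 2C)
2. 1 cannibal ← the west ledge.  (the west ledge: 3M 1C; the east ledge: 0M 1C)
3. 2 missionaries → the east ledge.  (the west ledge: 1M 1C; the east ledge: 2M 1C)
4. 1 missionary ← the west ledge.  (the west ledge: 2M 1C; the east ledge: 1M 1C)
5. 1 missionary and 1 cannibal → the east ledge.  (the west ledge: 1M 0C; the east ledge: 2M 2C)
6. 1 cannibal ← the west ledge.  (the west ledge: 1M 1C; the east ledge: 2M 1C)
7. 1 missionary and 1 cannibal → the east ledge.  (the west ledge: 0M 0C; the east ledge: 3M 2C)

7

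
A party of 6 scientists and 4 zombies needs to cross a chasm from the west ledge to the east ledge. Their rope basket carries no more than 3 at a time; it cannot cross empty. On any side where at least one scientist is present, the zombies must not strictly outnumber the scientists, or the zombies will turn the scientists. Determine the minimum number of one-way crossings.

Counting alone: each trip to the east ledge takes at most 3 across and each return brings at least 1 back, so after t trips out (and t−1 returns) at most 3t − (t−1) of the 10 are across; that first reaches 10 at t = 5, so at least 9 crossings are needed.
The plan below uses exactly 9 crossings, so it is optimal:
1. 2 zombies → the east ledge.  (the west ledge: 6S 2Z; the east ledge: 0S 2Z)
2. 1 zombie ← the west ledge.  (the west ledge: 6S 3Z; the east ledge: 0S 1Z)
3. 3 zombies → the east ledge.  (the west ledge: 6S 0Z; the east ledge: 0S 4Z)
4. 1 zombie ← the west ledge.  (the west ledge: 6S 1Z; the east ledge: 0S 3Z)
5. 3 scientists → the east ledge.  (the west ledge: 3S 1Z; the east ledge: 3S 3Z)
6. 1 zombie ← the west ledge.  (the west ledge: 3S 2Z; the east ledge: 3S 2Z)
7. 1 scientist and 2 zombies → the east ledge.  (the west ledge: 2S 0Z; the east ledge: 4S 4Z)
8. 1 zombie ← the west ledge.  (the west ledge: 2S 1Z; the east ledge: 4S 3Z)
9. 2 scientists and 1 zombie → the east ledge.  (the west ledge: 0S 0Z; the east ledge: 6S 4Z)

9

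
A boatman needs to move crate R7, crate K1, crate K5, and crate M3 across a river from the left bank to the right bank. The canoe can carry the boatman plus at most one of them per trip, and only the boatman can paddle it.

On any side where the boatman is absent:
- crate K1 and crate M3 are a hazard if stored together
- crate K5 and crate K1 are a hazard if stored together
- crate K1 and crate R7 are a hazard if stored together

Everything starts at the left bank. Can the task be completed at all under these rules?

Following every safe sequence of crossings from the start, the most of the 4 that can be at the right bank as the canoe arrives there on crossings 1, 3 is 1, 2 respectively; the best ever achieved is 2 of 4.
From crossing 5 on, no configuration arises that was not already reachable earlier: only 9 distinct safe configurations (who is on which side, and where the canoe is) can ever be reached, none of them has everyone across, and every continuation just revisits them. So no valid plan exists.

No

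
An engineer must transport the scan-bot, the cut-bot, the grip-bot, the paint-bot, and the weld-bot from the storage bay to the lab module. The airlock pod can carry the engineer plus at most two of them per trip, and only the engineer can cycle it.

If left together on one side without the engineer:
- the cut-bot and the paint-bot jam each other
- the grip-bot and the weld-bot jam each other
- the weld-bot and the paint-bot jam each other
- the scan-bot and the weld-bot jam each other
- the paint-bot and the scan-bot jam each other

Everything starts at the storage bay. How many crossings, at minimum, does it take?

Counting alone: the engineer can take at most 2 across per trip to the lab module, so moving all 5 needs at least 3 loaded trips out, with a return between consecutive ones — at least 5 crossings.
The safety rule pushes this higher. Following every safe sequence of crossings, the most of the 5 that can be at the lab module as the airlock pod arrives there on crossing 5 is 4 — never all 5.
So no plan with fewer than 7 crossings exists, and this one achieves 7:
1. Engineer goes to the lab module with the paint-bot and the weld-bot.  [the storage bay: the cut-bot, the grip-bot, the scan-bot | the lab module: the paint-bot, the weld-bot]
2. Engineer goes back to the storage bay with the paint-bot.  [the storage bay: the cut-bot, the grip-bot, the paint-bot, the scan-bot | the lab module: the weld-bot]
3. Engineer goes to the lab module with the cut-bot and the scan-bot.  [the storage bay: the grip-bot, the paint-bot | the lab module: the cut-bot, the scan-bot, the weld-bot]
4. Engineer goes back to the storage bay with the scan-bot.  [the storage bay: the grip-bot, the paint-bot, the scan-bot | the lab module: the cut-bot, the weld-bot]
5. Engineer goes to the lab module with the grip-bot and the scan-bot.  [the storage bay: the paint-bot | the lab module: the cut-bot, the grip-bot, the scan-bot, the weld-bot]
6. Engineer goes back to the storage bay with the weld-bot.  [the storage bay: the paint-bot, the weld-bot | the lab module: the cut-bot, the grip-bot, the scan-bot]
7. Engineer goes to the lab module with the paint-bot and the weld-bot.  [the storage bay: — | the lab module: the cut-bot, the grip-bot, the paint-bot, the scan-bot, the weld-bot]

7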